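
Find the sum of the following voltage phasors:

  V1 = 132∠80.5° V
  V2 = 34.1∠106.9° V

Step 1 — Convert each phasor to rectangular form:
  V1 = 132·(cos(80.5°) + j·sin(80.5°)) = 21.79 + j130.2 V
  V2 = 34.1·(cos(106.9°) + j·sin(106.9°)) = -9.913 + j32.63 V
Step 2 — Sum components: V_total = 11.87 + j162.8 V.
Step 3 — Convert to polar: |V_total| = 163.2 V, ∠V_total = 85.8°.

V_total = 163.2∠85.8° V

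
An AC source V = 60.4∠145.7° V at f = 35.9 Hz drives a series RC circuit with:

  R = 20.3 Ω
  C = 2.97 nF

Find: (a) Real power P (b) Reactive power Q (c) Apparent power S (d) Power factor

Step 1 — Angular frequency: ω = 2π·f = 2π·35.9 = 225.6 rad/s.
Step 2 — Component impedances:
  R: Z = R = 20.3 Ω
  C: Z = 1/(jωC) = -j/(ω·C) = 0 - j1.493e+06 Ω
Step 3 — Series combination: Z_total = R + C = 20.3 - j1.493e+06 Ω = 1.493e+06∠-90.0° Ω.
Step 4 — Source phasor: V = 60.4∠145.7° V = -49.9 + j34.04 V.
Step 5 — Current: I = V / Z = -2.28e-05 - j3.343e-05 A = 4.046e-05∠-124.3° A.
Step 6 — Complex power: S = V·I* = 3.324e-08 - j0.002444 VA.
Step 7 — Real power: P = Re(S) = 3.324e-08 W.
Step 8 — Reactive power: Q = Im(S) = -0.002444 VAR.
Step 9 — Apparent power: |S| = 0.002444 VA.
Step 10 — Power factor: PF = P/|S| = 1.36e-05 (leading).

(a) P = 3.324e-08 W  (b) Q = -0.002444 VAR  (c) S = 0.002444 VA  (d) PF = 1.36e-05 (leading)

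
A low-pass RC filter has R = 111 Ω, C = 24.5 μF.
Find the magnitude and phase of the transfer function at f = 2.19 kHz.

Step 1 — Angular frequency: ω = 2π·2190 = 1.376e+04 rad/s.
Step 2 — Transfer function: H(jω) = 1/(1 + jωRC).
Step 3 — Denominator: 1 + jωRC = 1 + j·1.376e+04·111·2.45e-05 = 1 + j37.42.
Step 4 — H = 0.0007136 - j0.0267.
Step 5 — Magnitude: |H| = 0.02671 (-31.5 dB); phase: φ = -88.5°.

|H| = 0.02671 (-31.5 dB), φ = -88.5°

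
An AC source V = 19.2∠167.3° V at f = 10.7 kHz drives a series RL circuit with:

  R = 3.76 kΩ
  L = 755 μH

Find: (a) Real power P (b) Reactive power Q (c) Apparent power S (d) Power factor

Step 1 — Angular frequency: ω = 2π·f = 2π·1.07e+04 = 6.723e+04 rad/s.
Step 2 — Component impedances:
  R: Z = R = 3760 Ω
  L: Z = jωL = j·6.723e+04·0.000755 = 0 + j50.76 Ω
Step 3 — Series combination: Z_total = R + L = 3760 + j50.76 Ω = 3760∠0.8° Ω.
Step 4 — Source phasor: V = 19.2∠167.3° V = -18.73 + j4.221 V.
Step 5 — Current: I = V / Z = -0.004965 + j0.00119 A = 0.005106∠166.5° A.
Step 6 — Complex power: S = V·I* = 0.09802 + j0.001323 VA.
Step 7 — Real power: P = Re(S) = 0.09802 W.
Step 8 — Reactive power: Q = Im(S) = 0.001323 VAR.
Step 9 — Apparent power: |S| = 0.09803 VA.
Step 10 — Power factor: PF = P/|S| = 0.9999 (lagging).

(a) P = 0.09802 W  (b) Q = 0.001323 VAR  (c) S = 0.09803 VA  (d) PF = 0.9999 (lagging)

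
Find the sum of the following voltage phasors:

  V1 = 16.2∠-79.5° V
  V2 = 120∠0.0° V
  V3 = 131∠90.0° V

Step 1 — Convert each phasor to rectangular form:
  V1 = 16.2·(cos(-79.5°) + j·sin(-79.5°)) = 2.952 - j15.93 V
  V2 = 120·(cos(0.0°) + j·sin(0.0°)) = 120 V
  V3 = 131·(cos(90.0°) + j·sin(90.0°)) = 0 + j131 V
Step 2 — Sum components: V_total = 123 + j115.1 V.
Step 3 — Convert to polar: |V_total| = 168.4 V, ∠V_total = 43.1°.

V_total = 168.4∠43.1° V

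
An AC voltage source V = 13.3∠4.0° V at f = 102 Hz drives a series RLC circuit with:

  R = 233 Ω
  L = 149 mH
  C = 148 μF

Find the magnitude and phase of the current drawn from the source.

Step 1 — Angular frequency: ω = 2π·f = 2π·102 = 640.9 rad/s.
Step 2 — Component impedances:
  R: Z = R = 233 Ω
  L: Z = jωL = j·640.9·0.149 = 0 + j95.49 Ω
  C: Z = 1/(jωC) = -j/(ω·C) = 0 - j10.54 Ω
Step 3 — Series combination: Z_total = R + L + C = 233 + j84.95 Ω = 248∠20.0° Ω.
Step 4 — Source phasor: V = 13.3∠4.0° V = 13.27 + j0.9278 V.
Step 5 — Ohm's law: I = V / Z_total = (13.27 + j0.9278) / (233 + j84.95) = 0.05154 - j0.01481 A.
Step 6 — Convert to polar: |I| = 0.05363 A, ∠I = -16.0°.

I = 0.05363∠-16.0° A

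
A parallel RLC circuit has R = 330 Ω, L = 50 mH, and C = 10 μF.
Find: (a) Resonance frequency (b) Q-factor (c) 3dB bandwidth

Step 1 — Resonance: ω₀ = 1/√(LC) = 1/√(0.05·1e-05) = 1414 rad/s.
Step 2 — f₀ = ω₀/(2π) = 225.1 Hz.
Step 3 — Parallel Q: Q = R/(ω₀L) = 330/(1414·0.05) = 4.667.
Step 4 — Bandwidth: Δω = ω₀/Q = 303 rad/s; BW = Δω/(2π) = 48.23 Hz.

(a) f₀ = 225.1 Hz  (b) Q = 4.667  (c) BW = 48.23 Hz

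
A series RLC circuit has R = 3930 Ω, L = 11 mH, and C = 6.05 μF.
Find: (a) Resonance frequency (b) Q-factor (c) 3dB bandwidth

Step 1 — Resonance: ω₀ = 1/√(LC) = 1/√(0.011·6.05e-06) = 3876 rad/s.
Step 2 — f₀ = ω₀/(2π) = 616.9 Hz.
Step 3 — Series Q: Q = ω₀L/R = 3876·0.011/3930 = 0.01085.
Step 4 — Bandwidth: Δω = ω₀/Q = 3.573e+05 rad/s; BW = Δω/(2π) = 5.686e+04 Hz.

(a) f₀ = 616.9 Hz  (b) Q = 0.01085  (c) BW = 5.686e+04 Hz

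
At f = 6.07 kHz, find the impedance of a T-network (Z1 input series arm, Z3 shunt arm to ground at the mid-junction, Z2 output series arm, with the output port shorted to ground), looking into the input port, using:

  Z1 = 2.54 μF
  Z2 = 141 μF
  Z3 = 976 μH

Step 1 — Angular frequency: ω = 2π·f = 2π·6070 = 3.814e+04 rad/s.
Step 2 — Component impedances:
  Z1: Z = 1/(jωC) = -j/(ω·C) = 0 - j10.32 Ω
  Z2: Z = 1/(jωC) = -j/(ω·C) = 0 - j0.186 Ω
  Z3: Z = jωL = j·3.814e+04·0.000976 = 0 + j37.22 Ω
Step 3 — With the output port shorted to ground, the output series arm Z2 runs from the junction to ground; the shunt arm Z3 also runs from the junction to ground. They appear in parallel: Z3 || Z2 = 0 - j0.1869 Ω.
Step 4 — Series with input arm Z1: Z_in = Z1 + (Z3 || Z2) = 0 - j10.51 Ω = 10.51∠-90.0° Ω.

Z = 0 - j10.51 Ω = 10.51∠-90.0° Ω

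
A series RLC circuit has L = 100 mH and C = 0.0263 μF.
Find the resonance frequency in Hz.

Step 1 — Resonance condition Im(Z)=0 gives ω₀ = 1/√(LC).
Step 2 — ω₀ = 1/√(0.1·2.63e-08) = 1.95e+04 rad/s.
Step 3 — f₀ = ω₀/(2π) = 3103 Hz.

f₀ = 3103 Hz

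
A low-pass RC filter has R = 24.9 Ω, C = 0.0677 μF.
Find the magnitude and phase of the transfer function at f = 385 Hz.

Step 1 — Angular frequency: ω = 2π·385 = 2419 rad/s.
Step 2 — Transfer function: H(jω) = 1/(1 + jωRC).
Step 3 — Denominator: 1 + jωRC = 1 + j·2419·24.9·6.77e-08 = 1 + j0.004078.
Step 4 — H = 1 - j0.004078.
Step 5 — Magnitude: |H| = 1 (-0.0 dB); phase: φ = -0.2°.

|H| = 1 (-0.0 dB), φ = -0.2°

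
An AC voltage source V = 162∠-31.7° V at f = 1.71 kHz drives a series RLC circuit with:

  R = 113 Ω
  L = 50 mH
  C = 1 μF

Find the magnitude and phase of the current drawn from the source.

Step 1 — Angular frequency: ω = 2π·f = 2π·1710 = 1.074e+04 rad/s.
Step 2 — Component impedances:
  R: Z = R = 113 Ω
  L: Z = jωL = j·1.074e+04·0.05 = 0 + j537.2 Ω
  C: Z = 1/(jωC) = -j/(ω·C) = 0 - j93.07 Ω
Step 3 — Series combination: Z_total = R + L + C = 113 + j444.1 Ω = 458.3∠75.7° Ω.
Step 4 — Source phasor: V = 162∠-31.7° V = 137.8 - j85.13 V.
Step 5 — Ohm's law: I = V / Z_total = (137.8 - j85.13) / (113 + j444.1) = -0.1059 - j0.3373 A.
Step 6 — Convert to polar: |I| = 0.3535 A, ∠I = -107.4°.

I = 0.3535∠-107.4° A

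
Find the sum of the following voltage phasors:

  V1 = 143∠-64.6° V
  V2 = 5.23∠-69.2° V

Step 1 — Convert each phasor to rectangular form:
  V1 = 143·(cos(-64.6°) + j·sin(-64.6°)) = 61.34 - j129.2 V
  V2 = 5.23·(cos(-69.2°) + j·sin(-69.2°)) = 1.857 - j4.889 V
Step 2 — Sum components: V_total = 63.19 - j134.1 V.
Step 3 — Convert to polar: |V_total| = 148.2 V, ∠V_total = -64.8°.

V_total = 148.2∠-64.8° V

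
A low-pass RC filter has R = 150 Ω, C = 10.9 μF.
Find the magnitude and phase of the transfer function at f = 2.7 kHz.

Step 1 — Angular frequency: ω = 2π·2700 = 1.696e+04 rad/s.
Step 2 — Transfer function: H(jω) = 1/(1 + jωRC).
Step 3 — Denominator: 1 + jωRC = 1 + j·1.696e+04·150·1.09e-05 = 1 + j27.74.
Step 4 — H = 0.001298 - j0.03601.
Step 5 — Magnitude: |H| = 0.03603 (-28.9 dB); phase: φ = -87.9°.

|H| = 0.03603 (-28.9 dB), φ = -87.9°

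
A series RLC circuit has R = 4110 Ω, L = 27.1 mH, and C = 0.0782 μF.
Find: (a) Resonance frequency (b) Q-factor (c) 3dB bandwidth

Step 1 — Resonance: ω₀ = 1/√(LC) = 1/√(0.0271·7.82e-08) = 2.172e+04 rad/s.
Step 2 — f₀ = ω₀/(2π) = 3457 Hz.
Step 3 — Series Q: Q = ω₀L/R = 2.172e+04·0.0271/4110 = 0.1432.
Step 4 — Bandwidth: Δω = ω₀/Q = 1.517e+05 rad/s; BW = Δω/(2π) = 2.414e+04 Hz.

(a) f₀ = 3457 Hz  (b) Q = 0.1432  (c) BW = 2.414e+04 Hz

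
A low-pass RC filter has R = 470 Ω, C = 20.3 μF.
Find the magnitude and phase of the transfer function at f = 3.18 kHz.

Step 1 — Angular frequency: ω = 2π·3180 = 1.998e+04 rad/s.
Step 2 — Transfer function: H(jω) = 1/(1 + jωRC).
Step 3 — Denominator: 1 + jωRC = 1 + j·1.998e+04·470·2.03e-05 = 1 + j190.6.
Step 4 — H = 2.752e-05 - j0.005246.
Step 5 — Magnitude: |H| = 0.005246 (-45.6 dB); phase: φ = -89.7°.

|H| = 0.005246 (-45.6 dB), φ = -89.7°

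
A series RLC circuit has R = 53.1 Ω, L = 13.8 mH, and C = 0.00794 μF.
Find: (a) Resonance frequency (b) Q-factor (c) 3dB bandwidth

Step 1 — Resonance condition Im(Z)=0 gives ω₀ = 1/√(LC).
Step 2 — ω₀ = 1/√(0.0138·7.94e-09) = 9.553e+04 rad/s.
Step 3 — f₀ = ω₀/(2π) = 1.52e+04 Hz.
Step 4 — Series Q: Q = ω₀L/R = 9.553e+04·0.0138/53.1 = 24.83.
Step 5 — 3dB bandwidth: Δω = ω₀/Q = 3848 rad/s; BW = Δω/(2π) = 612.4 Hz.

(a) f₀ = 1.52e+04 Hz  (b) Q = 24.83  (c) BW = 612.4 Hz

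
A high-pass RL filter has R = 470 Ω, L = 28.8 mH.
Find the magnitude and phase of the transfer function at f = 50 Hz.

Step 1 — Angular frequency: ω = 2π·50 = 314.2 rad/s.
Step 2 — Transfer function: H(jω) = jωL/(R + jωL).
Step 3 — Numerator jωL = j·9.048; denominator R + jωL = 470 + j9.048.
Step 4 — H = 0.0003704 + j0.01924.
Step 5 — Magnitude: |H| = 0.01925 (-34.3 dB); phase: φ = 88.9°.

|H| = 0.01925 (-34.3 dB), φ = 88.9°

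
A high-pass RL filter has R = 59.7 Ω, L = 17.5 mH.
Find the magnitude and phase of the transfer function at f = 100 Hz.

Step 1 — Angular frequency: ω = 2π·100 = 628.3 rad/s.
Step 2 — Transfer function: H(jω) = jωL/(R + jωL).
Step 3 — Numerator jωL = j·11; denominator R + jωL = 59.7 + j11.
Step 4 — H = 0.03281 + j0.1781.
Step 5 — Magnitude: |H| = 0.1811 (-14.8 dB); phase: φ = 79.6°.

|H| = 0.1811 (-14.8 dB), φ = 79.6°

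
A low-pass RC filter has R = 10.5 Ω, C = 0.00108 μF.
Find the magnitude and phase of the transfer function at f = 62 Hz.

Step 1 — Angular frequency: ω = 2π·62 = 389.6 rad/s.
Step 2 — Transfer function: H(jω) = 1/(1 + jωRC).
Step 3 — Denominator: 1 + jωRC = 1 + j·389.6·10.5·1.08e-09 = 1 + j4.418e-06.
Step 4 — H = 1 - j4.418e-06.
Step 5 — Magnitude: |H| = 1 (-0.0 dB); phase: φ = -0.0°.

|H| = 1 (-0.0 dB), φ = -0.0°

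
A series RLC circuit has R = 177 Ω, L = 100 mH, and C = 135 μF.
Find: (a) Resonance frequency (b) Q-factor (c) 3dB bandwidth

Step 1 — Resonance: ω₀ = 1/√(LC) = 1/√(0.1·0.000135) = 272.2 rad/s.
Step 2 — f₀ = ω₀/(2π) = 43.32 Hz.
Step 3 — Series Q: Q = ω₀L/R = 272.2·0.1/177 = 0.1538.
Step 4 — Bandwidth: Δω = ω₀/Q = 1770 rad/s; BW = Δω/(2π) = 281.7 Hz.

(a) f₀ = 43.32 Hz  (b) Q = 0.1538  (c) BW = 281.7 Hz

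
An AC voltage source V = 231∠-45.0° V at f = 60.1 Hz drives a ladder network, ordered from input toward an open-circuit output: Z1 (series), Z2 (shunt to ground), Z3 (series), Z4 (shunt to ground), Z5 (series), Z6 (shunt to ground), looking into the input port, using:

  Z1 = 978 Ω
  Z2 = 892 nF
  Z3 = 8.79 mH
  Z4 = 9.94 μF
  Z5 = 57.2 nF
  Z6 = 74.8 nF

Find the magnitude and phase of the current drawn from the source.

Step 1 — Angular frequency: ω = 2π·f = 2π·60.1 = 377.6 rad/s.
Step 2 — Component impedances:
  Z1: Z = R = 978 Ω
  Z2: Z = 1/(jωC) = -j/(ω·C) = 0 - j2969 Ω
  Z3: Z = jωL = j·377.6·0.00879 = 0 + j3.319 Ω
  Z4: Z = 1/(jωC) = -j/(ω·C) = 0 - j266.4 Ω
  Z5: Z = 1/(jωC) = -j/(ω·C) = 0 - j4.63e+04 Ω
  Z6: Z = 1/(jωC) = -j/(ω·C) = 0 - j3.54e+04 Ω
Step 3 — Ladder network (open output): work backward from the far end, alternating series and parallel combinations. Z_in = 978 - j240.9 Ω = 1007∠-13.8° Ω.
Step 4 — Source phasor: V = 231∠-45.0° V = 163.3 - j163.3 V.
Step 5 — Ohm's law: I = V / Z_total = (163.3 - j163.3) / (978 - j240.9) = 0.1963 - j0.1187 A.
Step 6 — Convert to polar: |I| = 0.2293 A, ∠I = -31.2°.

I = 0.2293∠-31.2° A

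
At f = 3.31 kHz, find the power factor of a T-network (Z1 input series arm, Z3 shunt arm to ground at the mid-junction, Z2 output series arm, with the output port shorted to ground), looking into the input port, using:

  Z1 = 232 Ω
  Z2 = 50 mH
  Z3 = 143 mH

Step 1 — Angular frequency: ω = 2π·f = 2π·3310 = 2.08e+04 rad/s.
Step 2 — Component impedances:
  Z1: Z = R = 232 Ω
  Z2: Z = jωL = j·2.08e+04·0.05 = 0 + j1040 Ω
  Z3: Z = jωL = j·2.08e+04·0.143 = 0 + j2974 Ω
Step 3 — With the output port shorted to ground, the output series arm Z2 runs from the junction to ground; the shunt arm Z3 also runs from the junction to ground. They appear in parallel: Z3 || Z2 = 0 + j770.5 Ω.
Step 4 — Series with input arm Z1: Z_in = Z1 + (Z3 || Z2) = 232 + j770.5 Ω = 804.6∠73.2° Ω.
Step 5 — Power factor: PF = cos(φ) = Re(Z)/|Z| = 232/804.6 = 0.2883.
Step 6 — Type: Im(Z) = 770.5 ⇒ lagging (phase φ = 73.2°).

PF = 0.2883 (lagging, φ = 73.2°)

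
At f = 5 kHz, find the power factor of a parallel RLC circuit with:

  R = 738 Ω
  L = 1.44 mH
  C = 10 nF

Step 1 — Angular frequency: ω = 2π·f = 2π·5000 = 3.142e+04 rad/s.
Step 2 — Component impedances:
  R: Z = R = 738 Ω
  L: Z = jωL = j·3.142e+04·0.00144 = 0 + j45.24 Ω
  C: Z = 1/(jωC) = -j/(ω·C) = 0 - j3183 Ω
Step 3 — Parallel combination: 1/Z_total = 1/R + 1/L + 1/C; Z_total = 2.843 + j45.71 Ω = 45.8∠86.4° Ω.
Step 4 — Power factor: PF = cos(φ) = Re(Z)/|Z| = 2.8427/45.803 = 0.06206.
Step 5 — Type: Im(Z) = 45.71 ⇒ lagging (phase φ = 86.4°).

PF = 0.06206 (lagging, φ = 86.4°)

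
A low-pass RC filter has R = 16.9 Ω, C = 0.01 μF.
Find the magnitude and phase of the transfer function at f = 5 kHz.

Step 1 — Angular frequency: ω = 2π·5000 = 3.142e+04 rad/s.
Step 2 — Transfer function: H(jω) = 1/(1 + jωRC).
Step 3 — Denominator: 1 + jωRC = 1 + j·3.142e+04·16.9·1e-08 = 1 + j0.005309.
Step 4 — H = 1 - j0.005309.
Step 5 — Magnitude: |H| = 1 (-0.0 dB); phase: φ = -0.3°.

|H| = 1 (-0.0 dB), φ = -0.3°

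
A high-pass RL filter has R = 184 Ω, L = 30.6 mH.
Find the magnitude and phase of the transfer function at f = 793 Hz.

Step 1 — Angular frequency: ω = 2π·793 = 4983 rad/s.
Step 2 — Transfer function: H(jω) = jωL/(R + jωL).
Step 3 — Numerator jωL = j·152.5; denominator R + jωL = 184 + j152.5.
Step 4 — H = 0.4071 + j0.4913.
Step 5 — Magnitude: |H| = 0.638 (-3.9 dB); phase: φ = 50.4°.

|H| = 0.638 (-3.9 dB), φ = 50.4°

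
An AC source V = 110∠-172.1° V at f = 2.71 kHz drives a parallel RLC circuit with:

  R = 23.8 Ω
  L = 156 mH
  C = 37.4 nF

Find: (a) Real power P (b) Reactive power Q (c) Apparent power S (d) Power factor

Step 1 — Angular frequency: ω = 2π·f = 2π·2710 = 1.703e+04 rad/s.
Step 2 — Component impedances:
  R: Z = R = 23.8 Ω
  L: Z = jωL = j·1.703e+04·0.156 = 0 + j2656 Ω
  C: Z = 1/(jωC) = -j/(ω·C) = 0 - j1570 Ω
Step 3 — Parallel combination: 1/Z_total = 1/R + 1/L + 1/C; Z_total = 23.8 - j0.1475 Ω = 23.8∠-0.4° Ω.
Step 4 — Source phasor: V = 110∠-172.1° V = -109 - j15.12 V.
Step 5 — Current: I = V / Z = -4.574 - j0.6636 A = 4.622∠-171.7° A.
Step 6 — Complex power: S = V·I* = 508.4 - j3.15 VA.
Step 7 — Real power: P = Re(S) = 508.4 W.
Step 8 — Reactive power: Q = Im(S) = -3.15 VAR.
Step 9 — Apparent power: |S| = 508.4 VA.
Step 10 — Power factor: PF = P/|S| = 1 (leading).

(a) P = 508.4 W  (b) Q = -3.15 VAR  (c) S = 508.4 VA  (d) PF = 1 (leading)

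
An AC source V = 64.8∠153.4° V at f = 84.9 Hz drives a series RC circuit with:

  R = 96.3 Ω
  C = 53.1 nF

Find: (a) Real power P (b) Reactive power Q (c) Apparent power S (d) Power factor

Step 1 — Angular frequency: ω = 2π·f = 2π·84.9 = 533.4 rad/s.
Step 2 — Component impedances:
  R: Z = R = 96.3 Ω
  C: Z = 1/(jωC) = -j/(ω·C) = 0 - j3.53e+04 Ω
Step 3 — Series combination: Z_total = R + C = 96.3 - j3.53e+04 Ω = 3.53e+04∠-89.8° Ω.
Step 4 — Source phasor: V = 64.8∠153.4° V = -57.94 + j29.01 V.
Step 5 — Current: I = V / Z = -0.0008263 - j0.001639 A = 0.001836∠-116.8° A.
Step 6 — Complex power: S = V·I* = 0.0003244 - j0.1189 VA.
Step 7 — Real power: P = Re(S) = 0.0003244 W.
Step 8 — Reactive power: Q = Im(S) = -0.1189 VAR.
Step 9 — Apparent power: |S| = 0.1189 VA.
Step 10 — Power factor: PF = P/|S| = 0.002728 (leading).

(a) P = 0.0003244 W  (b) Q = -0.1189 VAR  (c) S = 0.1189 VA  (d) PF = 0.002728 (leading)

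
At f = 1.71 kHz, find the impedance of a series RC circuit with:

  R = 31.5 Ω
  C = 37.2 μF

Step 1 — Angular frequency: ω = 2π·f = 2π·1710 = 1.074e+04 rad/s.
Step 2 — Component impedances:
  R: Z = R = 31.5 Ω
  C: Z = 1/(jωC) = -j/(ω·C) = 0 - j2.502 Ω
Step 3 — Series combination: Z_total = R + C = 31.5 - j2.502 Ω = 31.6∠-4.5° Ω.

Z = 31.5 - j2.502 Ω = 31.6∠-4.5° Ω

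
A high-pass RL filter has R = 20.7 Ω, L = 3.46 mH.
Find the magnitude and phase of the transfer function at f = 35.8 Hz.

Step 1 — Angular frequency: ω = 2π·35.8 = 224.9 rad/s.
Step 2 — Transfer function: H(jω) = jωL/(R + jωL).
Step 3 — Numerator jωL = j·0.7783; denominator R + jωL = 20.7 + j0.7783.
Step 4 — H = 0.001412 + j0.03755.
Step 5 — Magnitude: |H| = 0.03757 (-28.5 dB); phase: φ = 87.8°.

|H| = 0.03757 (-28.5 dB), φ = 87.8°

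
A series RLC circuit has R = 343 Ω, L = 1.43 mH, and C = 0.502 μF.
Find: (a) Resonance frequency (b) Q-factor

Step 1 — Resonance condition Im(Z)=0 gives ω₀ = 1/√(LC).
Step 2 — ω₀ = 1/√(0.00143·5.02e-07) = 3.732e+04 rad/s.
Step 3 — f₀ = ω₀/(2π) = 5940 Hz.
Step 4 — Series Q: Q = ω₀L/R = 3.732e+04·0.00143/343 = 0.1556.

(a) f₀ = 5940 Hz  (b) Q = 0.1556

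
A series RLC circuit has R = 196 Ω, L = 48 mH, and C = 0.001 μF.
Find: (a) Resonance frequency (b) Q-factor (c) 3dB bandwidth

Step 1 — Resonance: ω₀ = 1/√(LC) = 1/√(0.048·1e-09) = 1.443e+05 rad/s.
Step 2 — f₀ = ω₀/(2π) = 2.297e+04 Hz.
Step 3 — Series Q: Q = ω₀L/R = 1.443e+05·0.048/196 = 35.35.
Step 4 — Bandwidth: Δω = ω₀/Q = 4083 rad/s; BW = Δω/(2π) = 649.9 Hz.

(a) f₀ = 2.297e+04 Hz  (b) Q = 35.35  (c) BW = 649.9 Hz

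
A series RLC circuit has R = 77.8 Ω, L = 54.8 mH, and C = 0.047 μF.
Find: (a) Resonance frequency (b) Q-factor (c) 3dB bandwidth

Step 1 — Resonance condition Im(Z)=0 gives ω₀ = 1/√(LC).
Step 2 — ω₀ = 1/√(0.0548·4.7e-08) = 1.97e+04 rad/s.
Step 3 — f₀ = ω₀/(2π) = 3136 Hz.
Step 4 — Series Q: Q = ω₀L/R = 1.97e+04·0.0548/77.8 = 13.88.
Step 5 — 3dB bandwidth: Δω = ω₀/Q = 1420 rad/s; BW = Δω/(2π) = 226 Hz.

(a) f₀ = 3136 Hz  (b) Q = 13.88  (c) BW = 226 Hz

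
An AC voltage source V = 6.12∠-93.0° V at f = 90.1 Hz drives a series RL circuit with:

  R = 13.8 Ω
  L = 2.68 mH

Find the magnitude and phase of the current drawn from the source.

Step 1 — Angular frequency: ω = 2π·f = 2π·90.1 = 566.1 rad/s.
Step 2 — Component impedances:
  R: Z = R = 13.8 Ω
  L: Z = jωL = j·566.1·0.00268 = 0 + j1.517 Ω
Step 3 — Series combination: Z_total = R + L = 13.8 + j1.517 Ω = 13.88∠6.3° Ω.
Step 4 — Source phasor: V = 6.12∠-93.0° V = -0.3203 - j6.112 V.
Step 5 — Ohm's law: I = V / Z_total = (-0.3203 - j6.112) / (13.8 + j1.517) = -0.07104 - j0.4351 A.
Step 6 — Convert to polar: |I| = 0.4408 A, ∠I = -99.3°.

I = 0.4408∠-99.3° A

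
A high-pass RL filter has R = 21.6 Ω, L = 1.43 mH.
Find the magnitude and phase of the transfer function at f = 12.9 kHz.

Step 1 — Angular frequency: ω = 2π·1.29e+04 = 8.105e+04 rad/s.
Step 2 — Transfer function: H(jω) = jωL/(R + jωL).
Step 3 — Numerator jωL = j·115.9; denominator R + jωL = 21.6 + j115.9.
Step 4 — H = 0.9664 + j0.1801.
Step 5 — Magnitude: |H| = 0.9831 (-0.1 dB); phase: φ = 10.6°.

|H| = 0.9831 (-0.1 dB), φ = 10.6°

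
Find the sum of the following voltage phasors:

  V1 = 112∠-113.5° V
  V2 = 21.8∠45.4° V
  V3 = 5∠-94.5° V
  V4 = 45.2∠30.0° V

Step 1 — Convert each phasor to rectangular form:
  V1 = 112·(cos(-113.5°) + j·sin(-113.5°)) = -44.66 - j102.7 V
  V2 = 21.8·(cos(45.4°) + j·sin(45.4°)) = 15.31 + j15.52 V
  V3 = 5·(cos(-94.5°) + j·sin(-94.5°)) = -0.3923 - j4.985 V
  V4 = 45.2·(cos(30.0°) + j·sin(30.0°)) = 39.14 + j22.6 V
Step 2 — Sum components: V_total = 9.399 - j69.57 V.
Step 3 — Convert to polar: |V_total| = 70.21 V, ∠V_total = -82.3°.

V_total = 70.21∠-82.3° V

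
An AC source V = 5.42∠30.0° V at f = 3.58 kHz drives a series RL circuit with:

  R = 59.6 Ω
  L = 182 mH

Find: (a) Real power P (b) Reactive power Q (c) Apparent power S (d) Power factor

Step 1 — Angular frequency: ω = 2π·f = 2π·3580 = 2.249e+04 rad/s.
Step 2 — Component impedances:
  R: Z = R = 59.6 Ω
  L: Z = jωL = j·2.249e+04·0.182 = 0 + j4094 Ω
Step 3 — Series combination: Z_total = R + L = 59.6 + j4094 Ω = 4094∠89.2° Ω.
Step 4 — Source phasor: V = 5.42∠30.0° V = 4.694 + j2.71 V.
Step 5 — Current: I = V / Z = 0.0006785 - j0.001137 A = 0.001324∠-59.2° A.
Step 6 — Complex power: S = V·I* = 0.0001044 + j0.007174 VA.
Step 7 — Real power: P = Re(S) = 0.0001044 W.
Step 8 — Reactive power: Q = Im(S) = 0.007174 VAR.
Step 9 — Apparent power: |S| = 0.007175 VA.
Step 10 — Power factor: PF = P/|S| = 0.01456 (lagging).

(a) P = 0.0001044 W  (b) Q = 0.007174 VAR  (c) S = 0.007175 VA  (d) PF = 0.01456 (lagging)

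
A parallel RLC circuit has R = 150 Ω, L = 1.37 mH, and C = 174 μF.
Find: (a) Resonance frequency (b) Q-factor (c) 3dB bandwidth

Step 1 — Resonance: ω₀ = 1/√(LC) = 1/√(0.00137·0.000174) = 2048 rad/s.
Step 2 — f₀ = ω₀/(2π) = 326 Hz.
Step 3 — Parallel Q: Q = R/(ω₀L) = 150/(2048·0.00137) = 53.46.
Step 4 — Bandwidth: Δω = ω₀/Q = 38.31 rad/s; BW = Δω/(2π) = 6.098 Hz.

(a) f₀ = 326 Hz  (b) Q = 53.46  (c) BW = 6.098 Hz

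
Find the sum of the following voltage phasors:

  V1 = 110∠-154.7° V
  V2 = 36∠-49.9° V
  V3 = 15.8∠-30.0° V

Step 1 — Convert each phasor to rectangular form:
  V1 = 110·(cos(-154.7°) + j·sin(-154.7°)) = -99.45 - j47.01 V
  V2 = 36·(cos(-49.9°) + j·sin(-49.9°)) = 23.19 - j27.54 V
  V3 = 15.8·(cos(-30.0°) + j·sin(-30.0°)) = 13.68 - j7.9 V
Step 2 — Sum components: V_total = -62.58 - j82.45 V.
Step 3 — Convert to polar: |V_total| = 103.5 V, ∠V_total = -127.2°.

V_total = 103.5∠-127.2° V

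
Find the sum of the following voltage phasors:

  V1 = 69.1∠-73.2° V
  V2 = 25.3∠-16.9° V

Step 1 — Convert each phasor to rectangular form:
  V1 = 69.1·(cos(-73.2°) + j·sin(-73.2°)) = 19.97 - j66.15 V
  V2 = 25.3·(cos(-16.9°) + j·sin(-16.9°)) = 24.21 - j7.355 V
Step 2 — Sum components: V_total = 44.18 - j73.51 V.
Step 3 — Convert to polar: |V_total| = 85.76 V, ∠V_total = -59.0°.

V_total = 85.76∠-59.0° V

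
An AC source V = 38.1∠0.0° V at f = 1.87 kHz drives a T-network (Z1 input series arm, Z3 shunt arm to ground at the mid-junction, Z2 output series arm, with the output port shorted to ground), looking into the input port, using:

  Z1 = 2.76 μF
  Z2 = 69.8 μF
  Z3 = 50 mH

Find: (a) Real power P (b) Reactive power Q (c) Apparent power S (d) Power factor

Step 1 — Angular frequency: ω = 2π·f = 2π·1870 = 1.175e+04 rad/s.
Step 2 — Component impedances:
  Z1: Z = 1/(jωC) = -j/(ω·C) = 0 - j30.84 Ω
  Z2: Z = 1/(jωC) = -j/(ω·C) = 0 - j1.219 Ω
  Z3: Z = jωL = j·1.175e+04·0.05 = 0 + j587.5 Ω
Step 3 — With the output port shorted to ground, the output series arm Z2 runs from the junction to ground; the shunt arm Z3 also runs from the junction to ground. They appear in parallel: Z3 || Z2 = 0 - j1.222 Ω.
Step 4 — Series with input arm Z1: Z_in = Z1 + (Z3 || Z2) = 0 - j32.06 Ω = 32.06∠-90.0° Ω.
Step 5 — Source phasor: V = 38.1∠0.0° V = 38.1 V.
Step 6 — Current: I = V / Z = 0 + j1.188 A = 1.188∠90.0° A.
Step 7 — Complex power: S = V·I* = 0 - j45.28 VA.
Step 8 — Real power: P = Re(S) = 0 W.
Step 9 — Reactive power: Q = Im(S) = -45.28 VAR.
Step 10 — Apparent power: |S| = 45.28 VA.
Step 11 — Power factor: PF = P/|S| = 0 (leading).

(a) P = 0 W  (b) Q = -45.28 VAR  (c) S = 45.28 VA  (d) PF = 0 (leading)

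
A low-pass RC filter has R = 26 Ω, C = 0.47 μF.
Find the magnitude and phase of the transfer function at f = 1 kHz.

Step 1 — Angular frequency: ω = 2π·1000 = 6283 rad/s.
Step 2 — Transfer function: H(jω) = 1/(1 + jωRC).
Step 3 — Denominator: 1 + jωRC = 1 + j·6283·26·4.7e-07 = 1 + j0.07678.
Step 4 — H = 0.9941 - j0.07633.
Step 5 — Magnitude: |H| = 0.9971 (-0.0 dB); phase: φ = -4.4°.

|H| = 0.9971 (-0.0 dB), φ = -4.4°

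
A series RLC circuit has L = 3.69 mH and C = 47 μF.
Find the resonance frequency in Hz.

Step 1 — Resonance condition Im(Z)=0 gives ω₀ = 1/√(LC).
Step 2 — ω₀ = 1/√(0.00369·4.7e-05) = 2401 rad/s.
Step 3 — f₀ = ω₀/(2π) = 382.2 Hz.

f₀ = 382.2 Hz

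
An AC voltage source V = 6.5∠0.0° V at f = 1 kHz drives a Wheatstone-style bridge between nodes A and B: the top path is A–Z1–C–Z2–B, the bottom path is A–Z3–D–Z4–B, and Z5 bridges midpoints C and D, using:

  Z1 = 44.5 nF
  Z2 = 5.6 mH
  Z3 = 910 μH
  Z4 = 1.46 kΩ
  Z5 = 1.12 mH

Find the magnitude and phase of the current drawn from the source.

Step 1 — Angular frequency: ω = 2π·f = 2π·1000 = 6283 rad/s.
Step 2 — Component impedances:
  Z1: Z = 1/(jωC) = -j/(ω·C) = 0 - j3577 Ω
  Z2: Z = jωL = j·6283·0.0056 = 0 + j35.19 Ω
  Z3: Z = jωL = j·6283·0.00091 = 0 + j5.718 Ω
  Z4: Z = R = 1460 Ω
  Z5: Z = jωL = j·6283·0.00112 = 0 + j7.037 Ω
Step 3 — Bridge requires nodal analysis (the Z5 bridge couples midpoints C and D, so the two paths cannot be reduced to a simple series/parallel combination). Setting node B to ground and injecting 1 A at node A, the 3-node admittance system at A, C, D solves to V_A = Z_AB = 1.222 + j47.95 Ω = 47.97∠88.5° Ω.
Step 4 — Source phasor: V = 6.5∠0.0° V = 6.5 V.
Step 5 — Ohm's law: I = V / Z_total = (6.5) / (1.222 + j47.95) = 0.003451 - j0.1355 A.
Step 6 — Convert to polar: |I| = 0.1355 A, ∠I = -88.5°.

I = 0.1355∠-88.5° A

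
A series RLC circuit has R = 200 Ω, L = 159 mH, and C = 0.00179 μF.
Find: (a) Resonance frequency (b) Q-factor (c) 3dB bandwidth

Step 1 — Resonance: ω₀ = 1/√(LC) = 1/√(0.159·1.79e-09) = 5.928e+04 rad/s.
Step 2 — f₀ = ω₀/(2π) = 9434 Hz.
Step 3 — Series Q: Q = ω₀L/R = 5.928e+04·0.159/200 = 47.12.
Step 4 — Bandwidth: Δω = ω₀/Q = 1258 rad/s; BW = Δω/(2π) = 200.2 Hz.

(a) f₀ = 9434 Hz  (b) Q = 47.12  (c) BW = 200.2 Hz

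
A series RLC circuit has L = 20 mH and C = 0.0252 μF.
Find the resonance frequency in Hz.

Step 1 — Resonance condition Im(Z)=0 gives ω₀ = 1/√(LC).
Step 2 — ω₀ = 1/√(0.02·2.52e-08) = 4.454e+04 rad/s.
Step 3 — f₀ = ω₀/(2π) = 7089 Hz.

f₀ = 7089 Hz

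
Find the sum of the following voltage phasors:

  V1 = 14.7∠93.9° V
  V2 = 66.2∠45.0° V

Step 1 — Convert each phasor to rectangular form:
  V1 = 14.7·(cos(93.9°) + j·sin(93.9°)) = -0.9998 + j14.67 V
  V2 = 66.2·(cos(45.0°) + j·sin(45.0°)) = 46.81 + j46.81 V
Step 2 — Sum components: V_total = 45.81 + j61.48 V.
Step 3 — Convert to polar: |V_total| = 76.67 V, ∠V_total = 53.3°.

V_total = 76.67∠53.3° V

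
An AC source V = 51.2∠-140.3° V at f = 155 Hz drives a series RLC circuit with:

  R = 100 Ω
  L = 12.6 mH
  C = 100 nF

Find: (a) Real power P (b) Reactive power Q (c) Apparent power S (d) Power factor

Step 1 — Angular frequency: ω = 2π·f = 2π·155 = 973.9 rad/s.
Step 2 — Component impedances:
  R: Z = R = 100 Ω
  L: Z = jωL = j·973.9·0.0126 = 0 + j12.27 Ω
  C: Z = 1/(jωC) = -j/(ω·C) = 0 - j1.027e+04 Ω
Step 3 — Series combination: Z_total = R + L + C = 100 - j1.026e+04 Ω = 1.026e+04∠-89.4° Ω.
Step 4 — Source phasor: V = 51.2∠-140.3° V = -39.39 - j32.7 V.
Step 5 — Current: I = V / Z = 0.003151 - j0.003872 A = 0.004992∠-50.9° A.
Step 6 — Complex power: S = V·I* = 0.002492 - j0.2556 VA.
Step 7 — Real power: P = Re(S) = 0.002492 W.
Step 8 — Reactive power: Q = Im(S) = -0.2556 VAR.
Step 9 — Apparent power: |S| = 0.2556 VA.
Step 10 — Power factor: PF = P/|S| = 0.00975 (leading).

(a) P = 0.002492 W  (b) Q = -0.2556 VAR  (c) S = 0.2556 VA  (d) PF = 0.00975 (leading)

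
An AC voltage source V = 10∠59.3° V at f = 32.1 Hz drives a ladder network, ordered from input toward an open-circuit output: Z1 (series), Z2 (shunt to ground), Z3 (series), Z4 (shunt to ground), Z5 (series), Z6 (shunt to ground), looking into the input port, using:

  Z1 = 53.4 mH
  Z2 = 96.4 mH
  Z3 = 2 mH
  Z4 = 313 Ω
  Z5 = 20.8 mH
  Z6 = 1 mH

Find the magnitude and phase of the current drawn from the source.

Step 1 — Angular frequency: ω = 2π·f = 2π·32.1 = 201.7 rad/s.
Step 2 — Component impedances:
  Z1: Z = jωL = j·201.7·0.0534 = 0 + j10.77 Ω
  Z2: Z = jωL = j·201.7·0.0964 = 0 + j19.44 Ω
  Z3: Z = jωL = j·201.7·0.002 = 0 + j0.4034 Ω
  Z4: Z = R = 313 Ω
  Z5: Z = jωL = j·201.7·0.0208 = 0 + j4.195 Ω
  Z6: Z = jωL = j·201.7·0.001 = 0 + j0.2017 Ω
Step 3 — Ladder network (open output): work backward from the far end, alternating series and parallel combinations. Z_in = 0.03972 + j14.62 Ω = 14.62∠89.8° Ω.
Step 4 — Source phasor: V = 10∠59.3° V = 5.105 + j8.599 V.
Step 5 — Ohm's law: I = V / Z_total = (5.105 + j8.599) / (0.03972 + j14.62) = 0.5891 - j0.3476 A.
Step 6 — Convert to polar: |I| = 0.684 A, ∠I = -30.5°.

I = 0.684∠-30.5° A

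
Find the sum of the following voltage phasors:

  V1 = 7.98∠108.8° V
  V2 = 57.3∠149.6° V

Step 1 — Convert each phasor to rectangular form:
  V1 = 7.98·(cos(108.8°) + j·sin(108.8°)) = -2.572 + j7.554 V
  V2 = 57.3·(cos(149.6°) + j·sin(149.6°)) = -49.42 + j29 V
Step 2 — Sum components: V_total = -51.99 + j36.55 V.
Step 3 — Convert to polar: |V_total| = 63.56 V, ∠V_total = 144.9°.

V_total = 63.56∠144.9° V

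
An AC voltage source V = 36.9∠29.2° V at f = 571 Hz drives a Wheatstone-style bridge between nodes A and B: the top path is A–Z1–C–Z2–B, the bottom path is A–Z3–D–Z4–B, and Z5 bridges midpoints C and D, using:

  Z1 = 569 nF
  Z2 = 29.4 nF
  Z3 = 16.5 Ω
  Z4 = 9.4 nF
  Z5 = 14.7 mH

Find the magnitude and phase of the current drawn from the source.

Step 1 — Angular frequency: ω = 2π·f = 2π·571 = 3588 rad/s.
Step 2 — Component impedances:
  Z1: Z = 1/(jωC) = -j/(ω·C) = 0 - j489.9 Ω
  Z2: Z = 1/(jωC) = -j/(ω·C) = 0 - j9481 Ω
  Z3: Z = R = 16.5 Ω
  Z4: Z = 1/(jωC) = -j/(ω·C) = 0 - j2.965e+04 Ω
  Z5: Z = jωL = j·3588·0.0147 = 0 + j52.74 Ω
Step 3 — Bridge requires nodal analysis (the Z5 bridge couples midpoints C and D, so the two paths cannot be reduced to a simple series/parallel combination). Setting node B to ground and injecting 1 A at node A, the 3-node admittance system at A, C, D solves to V_A = Z_AB = 19.63 - j7151 Ω = 7151∠-89.8° Ω.
Step 4 — Source phasor: V = 36.9∠29.2° V = 32.21 + j18 V.
Step 5 — Ohm's law: I = V / Z_total = (32.21 + j18) / (19.63 - j7151) = -0.002505 + j0.004512 A.
Step 6 — Convert to polar: |I| = 0.00516 A, ∠I = 119.0°.

I = 0.00516∠119.0° A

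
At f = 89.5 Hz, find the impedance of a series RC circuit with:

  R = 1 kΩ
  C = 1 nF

Step 1 — Angular frequency: ω = 2π·f = 2π·89.5 = 562.3 rad/s.
Step 2 — Component impedances:
  R: Z = R = 1000 Ω
  C: Z = 1/(jωC) = -j/(ω·C) = 0 - j1.778e+06 Ω
Step 3 — Series combination: Z_total = R + C = 1000 - j1.778e+06 Ω = 1.778e+06∠-90.0° Ω.

Z = 1000 - j1.778e+06 Ω = 1.778e+06∠-90.0° Ω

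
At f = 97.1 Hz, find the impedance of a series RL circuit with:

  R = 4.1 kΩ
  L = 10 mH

Step 1 — Angular frequency: ω = 2π·f = 2π·97.1 = 610.1 rad/s.
Step 2 — Component impedances:
  R: Z = R = 4100 Ω
  L: Z = jωL = j·610.1·0.01 = 0 + j6.101 Ω
Step 3 — Series combination: Z_total = R + L = 4100 + j6.101 Ω = 4100∠0.1° Ω.

Z = 4100 + j6.101 Ω = 4100∠0.1° Ω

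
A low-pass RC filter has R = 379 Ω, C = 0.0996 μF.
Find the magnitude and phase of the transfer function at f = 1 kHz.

Step 1 — Angular frequency: ω = 2π·1000 = 6283 rad/s.
Step 2 — Transfer function: H(jω) = 1/(1 + jωRC).
Step 3 — Denominator: 1 + jωRC = 1 + j·6283·379·9.96e-08 = 1 + j0.2372.
Step 4 — H = 0.9467 - j0.2245.
Step 5 — Magnitude: |H| = 0.973 (-0.2 dB); phase: φ = -13.3°.

|H| = 0.973 (-0.2 dB), φ = -13.3°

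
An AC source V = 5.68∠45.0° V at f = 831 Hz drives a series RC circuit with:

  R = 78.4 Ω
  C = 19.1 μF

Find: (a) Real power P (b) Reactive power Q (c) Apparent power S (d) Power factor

Step 1 — Angular frequency: ω = 2π·f = 2π·831 = 5221 rad/s.
Step 2 — Component impedances:
  R: Z = R = 78.4 Ω
  C: Z = 1/(jωC) = -j/(ω·C) = 0 - j10.03 Ω
Step 3 — Series combination: Z_total = R + C = 78.4 - j10.03 Ω = 79.04∠-7.3° Ω.
Step 4 — Source phasor: V = 5.68∠45.0° V = 4.016 + j4.016 V.
Step 5 — Current: I = V / Z = 0.04396 + j0.05685 A = 0.07186∠52.3° A.
Step 6 — Complex power: S = V·I* = 0.4049 - j0.05178 VA.
Step 7 — Real power: P = Re(S) = 0.4049 W.
Step 8 — Reactive power: Q = Im(S) = -0.05178 VAR.
Step 9 — Apparent power: |S| = 0.4082 VA.
Step 10 — Power factor: PF = P/|S| = 0.9919 (leading).

(a) P = 0.4049 W  (b) Q = -0.05178 VAR  (c) S = 0.4082 VA  (d) PF = 0.9919 (leading)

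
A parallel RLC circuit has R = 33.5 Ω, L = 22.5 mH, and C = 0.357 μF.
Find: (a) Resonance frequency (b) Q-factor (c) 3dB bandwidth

Step 1 — Resonance: ω₀ = 1/√(LC) = 1/√(0.0225·3.57e-07) = 1.116e+04 rad/s.
Step 2 — f₀ = ω₀/(2π) = 1776 Hz.
Step 3 — Parallel Q: Q = R/(ω₀L) = 33.5/(1.116e+04·0.0225) = 0.1334.
Step 4 — Bandwidth: Δω = ω₀/Q = 8.362e+04 rad/s; BW = Δω/(2π) = 1.331e+04 Hz.

(a) f₀ = 1776 Hz  (b) Q = 0.1334  (c) BW = 1.331e+04 Hz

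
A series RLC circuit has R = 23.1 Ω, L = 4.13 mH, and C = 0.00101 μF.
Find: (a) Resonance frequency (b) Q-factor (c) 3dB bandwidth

Step 1 — Resonance condition Im(Z)=0 gives ω₀ = 1/√(LC).
Step 2 — ω₀ = 1/√(0.00413·1.01e-09) = 4.896e+05 rad/s.
Step 3 — f₀ = ω₀/(2π) = 7.793e+04 Hz.
Step 4 — Series Q: Q = ω₀L/R = 4.896e+05·0.00413/23.1 = 87.54.
Step 5 — 3dB bandwidth: Δω = ω₀/Q = 5593 rad/s; BW = Δω/(2π) = 890.2 Hz.

(a) f₀ = 7.793e+04 Hz  (b) Q = 87.54  (c) BW = 890.2 Hz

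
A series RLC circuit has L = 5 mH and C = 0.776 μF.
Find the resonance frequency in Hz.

Step 1 — Resonance condition Im(Z)=0 gives ω₀ = 1/√(LC).
Step 2 — ω₀ = 1/√(0.005·7.76e-07) = 1.605e+04 rad/s.
Step 3 — f₀ = ω₀/(2π) = 2555 Hz.

f₀ = 2555 Hz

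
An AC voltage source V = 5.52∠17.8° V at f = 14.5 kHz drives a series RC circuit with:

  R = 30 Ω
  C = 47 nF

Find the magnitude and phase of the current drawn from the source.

Step 1 — Angular frequency: ω = 2π·f = 2π·1.45e+04 = 9.111e+04 rad/s.
Step 2 — Component impedances:
  R: Z = R = 30 Ω
  C: Z = 1/(jωC) = -j/(ω·C) = 0 - j233.5 Ω
Step 3 — Series combination: Z_total = R + C = 30 - j233.5 Ω = 235.5∠-82.7° Ω.
Step 4 — Source phasor: V = 5.52∠17.8° V = 5.256 + j1.687 V.
Step 5 — Ohm's law: I = V / Z_total = (5.256 + j1.687) / (30 - j233.5) = -0.004264 + j0.02305 A.
Step 6 — Convert to polar: |I| = 0.02344 A, ∠I = 100.5°.

I = 0.02344∠100.5° A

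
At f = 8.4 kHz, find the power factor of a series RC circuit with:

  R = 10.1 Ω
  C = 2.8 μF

Step 1 — Angular frequency: ω = 2π·f = 2π·8400 = 5.278e+04 rad/s.
Step 2 — Component impedances:
  R: Z = R = 10.1 Ω
  C: Z = 1/(jωC) = -j/(ω·C) = 0 - j6.767 Ω
Step 3 — Series combination: Z_total = R + C = 10.1 - j6.767 Ω = 12.16∠-33.8° Ω.
Step 4 — Power factor: PF = cos(φ) = Re(Z)/|Z| = 10.1/12.157 = 0.8308.
Step 5 — Type: Im(Z) = -6.767 ⇒ leading (phase φ = -33.8°).

PF = 0.8308 (leading, φ = -33.8°)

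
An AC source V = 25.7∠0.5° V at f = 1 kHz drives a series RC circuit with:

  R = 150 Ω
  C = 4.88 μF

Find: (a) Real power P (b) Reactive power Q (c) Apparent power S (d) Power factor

Step 1 — Angular frequency: ω = 2π·f = 2π·1000 = 6283 rad/s.
Step 2 — Component impedances:
  R: Z = R = 150 Ω
  C: Z = 1/(jωC) = -j/(ω·C) = 0 - j32.61 Ω
Step 3 — Series combination: Z_total = R + C = 150 - j32.61 Ω = 153.5∠-12.3° Ω.
Step 4 — Source phasor: V = 25.7∠0.5° V = 25.7 + j0.2243 V.
Step 5 — Current: I = V / Z = 0.1633 + j0.037 A = 0.1674∠12.8° A.
Step 6 — Complex power: S = V·I* = 4.205 - j0.9142 VA.
Step 7 — Real power: P = Re(S) = 4.205 W.
Step 8 — Reactive power: Q = Im(S) = -0.9142 VAR.
Step 9 — Apparent power: |S| = 4.303 VA.
Step 10 — Power factor: PF = P/|S| = 0.9772 (leading).

(a) P = 4.205 W  (b) Q = -0.9142 VAR  (c) S = 4.303 VA  (d) PF = 0.9772 (leading)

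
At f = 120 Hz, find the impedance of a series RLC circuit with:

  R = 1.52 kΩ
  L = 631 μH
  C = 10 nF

Step 1 — Angular frequency: ω = 2π·f = 2π·120 = 754 rad/s.
Step 2 — Component impedances:
  R: Z = R = 1520 Ω
  L: Z = jωL = j·754·0.000631 = 0 + j0.4758 Ω
  C: Z = 1/(jωC) = -j/(ω·C) = 0 - j1.326e+05 Ω
Step 3 — Series combination: Z_total = R + L + C = 1520 - j1.326e+05 Ω = 1.326e+05∠-89.3° Ω.

Z = 1520 - j1.326e+05 Ω = 1.326e+05∠-89.3° Ω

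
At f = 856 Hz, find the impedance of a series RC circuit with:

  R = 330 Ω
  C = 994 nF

Step 1 — Angular frequency: ω = 2π·f = 2π·856 = 5378 rad/s.
Step 2 — Component impedances:
  R: Z = R = 330 Ω
  C: Z = 1/(jωC) = -j/(ω·C) = 0 - j187.1 Ω
Step 3 — Series combination: Z_total = R + C = 330 - j187.1 Ω = 379.3∠-29.5° Ω.

Z = 330 - j187.1 Ω = 379.3∠-29.5° Ω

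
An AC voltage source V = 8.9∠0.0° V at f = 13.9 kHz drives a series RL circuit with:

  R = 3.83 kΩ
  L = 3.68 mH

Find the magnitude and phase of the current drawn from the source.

Step 1 — Angular frequency: ω = 2π·f = 2π·1.39e+04 = 8.734e+04 rad/s.
Step 2 — Component impedances:
  R: Z = R = 3830 Ω
  L: Z = jωL = j·8.734e+04·0.00368 = 0 + j321.4 Ω
Step 3 — Series combination: Z_total = R + L = 3830 + j321.4 Ω = 3843∠4.8° Ω.
Step 4 — Source phasor: V = 8.9∠0.0° V = 8.9 V.
Step 5 — Ohm's law: I = V / Z_total = (8.9) / (3830 + j321.4) = 0.002308 - j0.0001936 A.
Step 6 — Convert to polar: |I| = 0.002316 A, ∠I = -4.8°.

I = 0.002316∠-4.8° A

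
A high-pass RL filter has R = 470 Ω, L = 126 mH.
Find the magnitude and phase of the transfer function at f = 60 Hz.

Step 1 — Angular frequency: ω = 2π·60 = 377 rad/s.
Step 2 — Transfer function: H(jω) = jωL/(R + jωL).
Step 3 — Numerator jωL = j·47.5; denominator R + jωL = 470 + j47.5.
Step 4 — H = 0.01011 + j0.1.
Step 5 — Magnitude: |H| = 0.1006 (-20.0 dB); phase: φ = 84.2°.

|H| = 0.1006 (-20.0 dB), φ = 84.2°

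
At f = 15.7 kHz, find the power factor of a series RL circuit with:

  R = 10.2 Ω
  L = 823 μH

Step 1 — Angular frequency: ω = 2π·f = 2π·1.57e+04 = 9.865e+04 rad/s.
Step 2 — Component impedances:
  R: Z = R = 10.2 Ω
  L: Z = jωL = j·9.865e+04·0.000823 = 0 + j81.19 Ω
Step 3 — Series combination: Z_total = R + L = 10.2 + j81.19 Ω = 81.82∠82.8° Ω.
Step 4 — Power factor: PF = cos(φ) = Re(Z)/|Z| = 10.2/81.82 = 0.1247.
Step 5 — Type: Im(Z) = 81.19 ⇒ lagging (phase φ = 82.8°).

PF = 0.1247 (lagging, φ = 82.8°)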